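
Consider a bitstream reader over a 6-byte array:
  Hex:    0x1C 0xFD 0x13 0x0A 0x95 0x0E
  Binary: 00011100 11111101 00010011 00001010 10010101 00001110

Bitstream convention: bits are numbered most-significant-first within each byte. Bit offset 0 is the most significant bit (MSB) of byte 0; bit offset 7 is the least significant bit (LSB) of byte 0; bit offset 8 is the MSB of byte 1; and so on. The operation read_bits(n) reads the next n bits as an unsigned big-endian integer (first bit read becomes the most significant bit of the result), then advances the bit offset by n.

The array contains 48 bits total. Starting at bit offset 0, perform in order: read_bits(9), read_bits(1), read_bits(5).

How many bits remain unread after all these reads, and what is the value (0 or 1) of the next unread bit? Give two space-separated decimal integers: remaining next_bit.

Answer: 33 1

Derivation:
Read 1: bits[0:9] width=9 -> value=57 (bin 000111001); offset now 9 = byte 1 bit 1; 39 bits remain
Read 2: bits[9:10] width=1 -> value=1 (bin 1); offset now 10 = byte 1 bit 2; 38 bits remain
Read 3: bits[10:15] width=5 -> value=30 (bin 11110); offset now 15 = byte 1 bit 7; 33 bits remain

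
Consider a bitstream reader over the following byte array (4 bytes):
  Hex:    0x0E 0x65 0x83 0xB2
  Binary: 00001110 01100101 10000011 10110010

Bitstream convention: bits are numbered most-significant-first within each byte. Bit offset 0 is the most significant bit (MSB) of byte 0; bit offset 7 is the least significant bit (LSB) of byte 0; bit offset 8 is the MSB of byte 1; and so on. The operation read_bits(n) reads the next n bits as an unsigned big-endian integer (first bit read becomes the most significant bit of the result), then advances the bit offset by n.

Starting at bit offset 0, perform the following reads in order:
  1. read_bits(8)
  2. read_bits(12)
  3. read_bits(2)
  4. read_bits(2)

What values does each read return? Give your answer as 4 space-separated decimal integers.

Read 1: bits[0:8] width=8 -> value=14 (bin 00001110); offset now 8 = byte 1 bit 0; 24 bits remain
Read 2: bits[8:20] width=12 -> value=1624 (bin 011001011000); offset now 20 = byte 2 bit 4; 12 bits remain
Read 3: bits[20:22] width=2 -> value=0 (bin 00); offset now 22 = byte 2 bit 6; 10 bits remain
Read 4: bits[22:24] width=2 -> value=3 (bin 11); offset now 24 = byte 3 bit 0; 8 bits remain

Answer: 14 1624 0 3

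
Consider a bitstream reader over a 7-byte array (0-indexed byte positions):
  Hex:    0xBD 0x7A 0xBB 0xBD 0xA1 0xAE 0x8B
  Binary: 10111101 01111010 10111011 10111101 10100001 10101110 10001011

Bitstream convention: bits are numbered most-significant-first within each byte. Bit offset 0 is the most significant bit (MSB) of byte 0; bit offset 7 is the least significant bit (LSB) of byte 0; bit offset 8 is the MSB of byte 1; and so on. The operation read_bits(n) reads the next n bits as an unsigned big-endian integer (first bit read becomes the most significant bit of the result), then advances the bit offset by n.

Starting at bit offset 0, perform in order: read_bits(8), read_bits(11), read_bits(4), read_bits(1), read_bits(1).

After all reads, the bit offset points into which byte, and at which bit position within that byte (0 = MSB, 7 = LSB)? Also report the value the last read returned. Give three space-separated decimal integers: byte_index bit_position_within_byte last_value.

Read 1: bits[0:8] width=8 -> value=189 (bin 10111101); offset now 8 = byte 1 bit 0; 48 bits remain
Read 2: bits[8:19] width=11 -> value=981 (bin 01111010101); offset now 19 = byte 2 bit 3; 37 bits remain
Read 3: bits[19:23] width=4 -> value=13 (bin 1101); offset now 23 = byte 2 bit 7; 33 bits remain
Read 4: bits[23:24] width=1 -> value=1 (bin 1); offset now 24 = byte 3 bit 0; 32 bits remain
Read 5: bits[24:25] width=1 -> value=1 (bin 1); offset now 25 = byte 3 bit 1; 31 bits remain

Answer: 3 1 1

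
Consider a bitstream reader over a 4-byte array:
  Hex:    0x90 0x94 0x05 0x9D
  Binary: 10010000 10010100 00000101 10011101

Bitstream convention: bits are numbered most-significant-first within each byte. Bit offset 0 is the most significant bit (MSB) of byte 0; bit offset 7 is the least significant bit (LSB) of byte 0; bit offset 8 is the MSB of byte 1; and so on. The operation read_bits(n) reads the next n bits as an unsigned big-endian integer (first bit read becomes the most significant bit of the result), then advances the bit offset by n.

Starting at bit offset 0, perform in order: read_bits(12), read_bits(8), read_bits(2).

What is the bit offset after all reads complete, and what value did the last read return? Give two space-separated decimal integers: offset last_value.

Read 1: bits[0:12] width=12 -> value=2313 (bin 100100001001); offset now 12 = byte 1 bit 4; 20 bits remain
Read 2: bits[12:20] width=8 -> value=64 (bin 01000000); offset now 20 = byte 2 bit 4; 12 bits remain
Read 3: bits[20:22] width=2 -> value=1 (bin 01); offset now 22 = byte 2 bit 6; 10 bits remain

Answer: 22 1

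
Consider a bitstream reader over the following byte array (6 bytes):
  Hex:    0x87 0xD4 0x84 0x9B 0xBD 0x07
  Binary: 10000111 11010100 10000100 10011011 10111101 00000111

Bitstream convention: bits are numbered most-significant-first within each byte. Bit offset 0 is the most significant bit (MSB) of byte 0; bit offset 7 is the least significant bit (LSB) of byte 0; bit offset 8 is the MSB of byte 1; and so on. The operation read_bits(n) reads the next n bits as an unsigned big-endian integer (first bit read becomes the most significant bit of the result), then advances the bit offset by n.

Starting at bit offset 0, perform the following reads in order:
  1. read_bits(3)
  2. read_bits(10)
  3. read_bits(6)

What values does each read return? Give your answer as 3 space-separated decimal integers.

Answer: 4 250 36

Derivation:
Read 1: bits[0:3] width=3 -> value=4 (bin 100); offset now 3 = byte 0 bit 3; 45 bits remain
Read 2: bits[3:13] width=10 -> value=250 (bin 0011111010); offset now 13 = byte 1 bit 5; 35 bits remain
Read 3: bits[13:19] width=6 -> value=36 (bin 100100); offset now 19 = byte 2 bit 3; 29 bits remain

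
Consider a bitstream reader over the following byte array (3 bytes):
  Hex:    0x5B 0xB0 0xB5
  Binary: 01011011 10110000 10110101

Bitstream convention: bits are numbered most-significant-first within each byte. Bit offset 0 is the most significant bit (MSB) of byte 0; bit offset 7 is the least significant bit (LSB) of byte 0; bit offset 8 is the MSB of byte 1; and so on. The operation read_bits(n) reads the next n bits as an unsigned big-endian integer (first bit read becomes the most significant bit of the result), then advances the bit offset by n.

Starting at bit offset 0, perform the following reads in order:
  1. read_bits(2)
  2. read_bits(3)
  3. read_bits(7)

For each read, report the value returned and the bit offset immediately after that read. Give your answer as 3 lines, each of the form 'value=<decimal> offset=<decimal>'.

Read 1: bits[0:2] width=2 -> value=1 (bin 01); offset now 2 = byte 0 bit 2; 22 bits remain
Read 2: bits[2:5] width=3 -> value=3 (bin 011); offset now 5 = byte 0 bit 5; 19 bits remain
Read 3: bits[5:12] width=7 -> value=59 (bin 0111011); offset now 12 = byte 1 bit 4; 12 bits remain

Answer: value=1 offset=2
value=3 offset=5
value=59 offset=12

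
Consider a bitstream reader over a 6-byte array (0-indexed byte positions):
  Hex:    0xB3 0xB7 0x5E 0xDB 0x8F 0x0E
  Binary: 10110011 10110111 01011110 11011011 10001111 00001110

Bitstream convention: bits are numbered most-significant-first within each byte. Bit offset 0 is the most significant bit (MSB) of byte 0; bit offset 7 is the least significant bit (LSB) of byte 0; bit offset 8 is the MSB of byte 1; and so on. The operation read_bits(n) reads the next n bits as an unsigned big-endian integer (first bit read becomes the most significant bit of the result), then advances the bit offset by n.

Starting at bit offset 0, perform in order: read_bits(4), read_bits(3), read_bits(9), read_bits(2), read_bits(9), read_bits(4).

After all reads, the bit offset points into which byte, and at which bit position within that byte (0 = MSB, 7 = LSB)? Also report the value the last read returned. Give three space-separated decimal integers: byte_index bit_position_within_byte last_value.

Answer: 3 7 13

Derivation:
Read 1: bits[0:4] width=4 -> value=11 (bin 1011); offset now 4 = byte 0 bit 4; 44 bits remain
Read 2: bits[4:7] width=3 -> value=1 (bin 001); offset now 7 = byte 0 bit 7; 41 bits remain
Read 3: bits[7:16] width=9 -> value=439 (bin 110110111); offset now 16 = byte 2 bit 0; 32 bits remain
Read 4: bits[16:18] width=2 -> value=1 (bin 01); offset now 18 = byte 2 bit 2; 30 bits remain
Read 5: bits[18:27] width=9 -> value=246 (bin 011110110); offset now 27 = byte 3 bit 3; 21 bits remain
Read 6: bits[27:31] width=4 -> value=13 (bin 1101); offset now 31 = byte 3 bit 7; 17 bits remain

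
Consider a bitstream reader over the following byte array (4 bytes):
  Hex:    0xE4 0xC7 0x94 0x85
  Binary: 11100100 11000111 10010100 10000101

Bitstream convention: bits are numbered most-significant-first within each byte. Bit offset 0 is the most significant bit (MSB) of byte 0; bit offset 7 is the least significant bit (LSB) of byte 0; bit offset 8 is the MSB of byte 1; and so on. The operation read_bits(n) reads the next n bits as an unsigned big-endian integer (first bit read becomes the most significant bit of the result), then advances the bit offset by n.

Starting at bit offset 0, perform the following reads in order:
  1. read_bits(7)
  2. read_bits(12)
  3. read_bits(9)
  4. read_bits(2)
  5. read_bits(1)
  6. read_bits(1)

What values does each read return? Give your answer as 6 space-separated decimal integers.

Answer: 114 1596 328 1 0 1

Derivation:
Read 1: bits[0:7] width=7 -> value=114 (bin 1110010); offset now 7 = byte 0 bit 7; 25 bits remain
Read 2: bits[7:19] width=12 -> value=1596 (bin 011000111100); offset now 19 = byte 2 bit 3; 13 bits remain
Read 3: bits[19:28] width=9 -> value=328 (bin 101001000); offset now 28 = byte 3 bit 4; 4 bits remain
Read 4: bits[28:30] width=2 -> value=1 (bin 01); offset now 30 = byte 3 bit 6; 2 bits remain
Read 5: bits[30:31] width=1 -> value=0 (bin 0); offset now 31 = byte 3 bit 7; 1 bits remain
Read 6: bits[31:32] width=1 -> value=1 (bin 1); offset now 32 = byte 4 bit 0; 0 bits remain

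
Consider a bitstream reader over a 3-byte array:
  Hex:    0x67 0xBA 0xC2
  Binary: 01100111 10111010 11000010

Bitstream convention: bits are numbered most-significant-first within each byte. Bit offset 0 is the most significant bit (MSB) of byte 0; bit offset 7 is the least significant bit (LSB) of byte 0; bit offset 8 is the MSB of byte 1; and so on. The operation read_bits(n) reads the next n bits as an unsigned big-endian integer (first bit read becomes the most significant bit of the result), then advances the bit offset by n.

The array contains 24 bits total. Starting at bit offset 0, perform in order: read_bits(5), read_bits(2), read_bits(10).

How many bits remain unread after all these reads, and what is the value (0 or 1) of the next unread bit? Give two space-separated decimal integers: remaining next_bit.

Read 1: bits[0:5] width=5 -> value=12 (bin 01100); offset now 5 = byte 0 bit 5; 19 bits remain
Read 2: bits[5:7] width=2 -> value=3 (bin 11); offset now 7 = byte 0 bit 7; 17 bits remain
Read 3: bits[7:17] width=10 -> value=885 (bin 1101110101); offset now 17 = byte 2 bit 1; 7 bits remain

Answer: 7 1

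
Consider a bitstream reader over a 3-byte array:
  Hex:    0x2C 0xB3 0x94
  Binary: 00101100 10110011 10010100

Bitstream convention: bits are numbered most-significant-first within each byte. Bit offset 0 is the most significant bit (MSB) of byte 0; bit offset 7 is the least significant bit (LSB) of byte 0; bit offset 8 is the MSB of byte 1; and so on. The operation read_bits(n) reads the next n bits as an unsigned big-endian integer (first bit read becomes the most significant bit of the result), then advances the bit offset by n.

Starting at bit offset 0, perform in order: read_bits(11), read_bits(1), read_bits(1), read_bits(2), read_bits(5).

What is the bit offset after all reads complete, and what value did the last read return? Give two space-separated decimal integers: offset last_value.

Answer: 20 25

Derivation:
Read 1: bits[0:11] width=11 -> value=357 (bin 00101100101); offset now 11 = byte 1 bit 3; 13 bits remain
Read 2: bits[11:12] width=1 -> value=1 (bin 1); offset now 12 = byte 1 bit 4; 12 bits remain
Read 3: bits[12:13] width=1 -> value=0 (bin 0); offset now 13 = byte 1 bit 5; 11 bits remain
Read 4: bits[13:15] width=2 -> value=1 (bin 01); offset now 15 = byte 1 bit 7; 9 bits remain
Read 5: bits[15:20] width=5 -> value=25 (bin 11001); offset now 20 = byte 2 bit 4; 4 bits remain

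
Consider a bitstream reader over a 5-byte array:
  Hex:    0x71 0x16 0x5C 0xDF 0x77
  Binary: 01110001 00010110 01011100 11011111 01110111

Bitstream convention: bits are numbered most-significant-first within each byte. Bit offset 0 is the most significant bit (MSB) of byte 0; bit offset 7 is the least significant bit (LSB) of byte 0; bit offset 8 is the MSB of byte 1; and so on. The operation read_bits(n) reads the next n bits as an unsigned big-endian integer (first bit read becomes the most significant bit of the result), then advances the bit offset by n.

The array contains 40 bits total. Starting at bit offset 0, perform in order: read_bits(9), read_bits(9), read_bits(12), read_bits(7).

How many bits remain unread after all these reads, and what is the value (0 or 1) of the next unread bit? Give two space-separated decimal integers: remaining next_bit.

Read 1: bits[0:9] width=9 -> value=226 (bin 011100010); offset now 9 = byte 1 bit 1; 31 bits remain
Read 2: bits[9:18] width=9 -> value=89 (bin 001011001); offset now 18 = byte 2 bit 2; 22 bits remain
Read 3: bits[18:30] width=12 -> value=1847 (bin 011100110111); offset now 30 = byte 3 bit 6; 10 bits remain
Read 4: bits[30:37] width=7 -> value=110 (bin 1101110); offset now 37 = byte 4 bit 5; 3 bits remain

Answer: 3 1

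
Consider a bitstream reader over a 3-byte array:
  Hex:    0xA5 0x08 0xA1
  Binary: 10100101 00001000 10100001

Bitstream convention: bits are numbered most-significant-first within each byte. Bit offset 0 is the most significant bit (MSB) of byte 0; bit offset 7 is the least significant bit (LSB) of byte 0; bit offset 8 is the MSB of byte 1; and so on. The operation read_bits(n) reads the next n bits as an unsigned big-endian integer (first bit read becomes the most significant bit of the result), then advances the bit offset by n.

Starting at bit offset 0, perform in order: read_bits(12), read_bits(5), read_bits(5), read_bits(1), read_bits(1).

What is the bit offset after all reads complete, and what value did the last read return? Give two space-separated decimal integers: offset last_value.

Answer: 24 1

Derivation:
Read 1: bits[0:12] width=12 -> value=2640 (bin 101001010000); offset now 12 = byte 1 bit 4; 12 bits remain
Read 2: bits[12:17] width=5 -> value=17 (bin 10001); offset now 17 = byte 2 bit 1; 7 bits remain
Read 3: bits[17:22] width=5 -> value=8 (bin 01000); offset now 22 = byte 2 bit 6; 2 bits remain
Read 4: bits[22:23] width=1 -> value=0 (bin 0); offset now 23 = byte 2 bit 7; 1 bits remain
Read 5: bits[23:24] width=1 -> value=1 (bin 1); offset now 24 = byte 3 bit 0; 0 bits remain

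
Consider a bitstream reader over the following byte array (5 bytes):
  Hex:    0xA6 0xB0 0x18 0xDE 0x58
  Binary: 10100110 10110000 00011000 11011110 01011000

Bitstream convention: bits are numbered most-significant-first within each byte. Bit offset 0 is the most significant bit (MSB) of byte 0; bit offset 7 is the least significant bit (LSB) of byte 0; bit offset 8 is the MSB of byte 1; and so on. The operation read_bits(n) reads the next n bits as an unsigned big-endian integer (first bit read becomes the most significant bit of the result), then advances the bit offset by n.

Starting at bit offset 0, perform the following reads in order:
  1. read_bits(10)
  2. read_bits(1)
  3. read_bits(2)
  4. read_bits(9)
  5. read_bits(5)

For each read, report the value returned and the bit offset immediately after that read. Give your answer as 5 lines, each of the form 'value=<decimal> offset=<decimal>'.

Read 1: bits[0:10] width=10 -> value=666 (bin 1010011010); offset now 10 = byte 1 bit 2; 30 bits remain
Read 2: bits[10:11] width=1 -> value=1 (bin 1); offset now 11 = byte 1 bit 3; 29 bits remain
Read 3: bits[11:13] width=2 -> value=2 (bin 10); offset now 13 = byte 1 bit 5; 27 bits remain
Read 4: bits[13:22] width=9 -> value=6 (bin 000000110); offset now 22 = byte 2 bit 6; 18 bits remain
Read 5: bits[22:27] width=5 -> value=6 (bin 00110); offset now 27 = byte 3 bit 3; 13 bits remain

Answer: value=666 offset=10
value=1 offset=11
value=2 offset=13
value=6 offset=22
value=6 offset=27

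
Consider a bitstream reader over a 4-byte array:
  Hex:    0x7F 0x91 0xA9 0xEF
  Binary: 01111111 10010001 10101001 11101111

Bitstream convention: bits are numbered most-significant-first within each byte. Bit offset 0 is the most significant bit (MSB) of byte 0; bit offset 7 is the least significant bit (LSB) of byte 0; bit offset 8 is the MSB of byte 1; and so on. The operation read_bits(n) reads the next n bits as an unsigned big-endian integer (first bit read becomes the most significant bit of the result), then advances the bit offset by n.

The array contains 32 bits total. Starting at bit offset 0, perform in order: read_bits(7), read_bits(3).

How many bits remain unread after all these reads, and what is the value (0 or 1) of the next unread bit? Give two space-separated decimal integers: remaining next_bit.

Answer: 22 0

Derivation:
Read 1: bits[0:7] width=7 -> value=63 (bin 0111111); offset now 7 = byte 0 bit 7; 25 bits remain
Read 2: bits[7:10] width=3 -> value=6 (bin 110); offset now 10 = byte 1 bit 2; 22 bits remain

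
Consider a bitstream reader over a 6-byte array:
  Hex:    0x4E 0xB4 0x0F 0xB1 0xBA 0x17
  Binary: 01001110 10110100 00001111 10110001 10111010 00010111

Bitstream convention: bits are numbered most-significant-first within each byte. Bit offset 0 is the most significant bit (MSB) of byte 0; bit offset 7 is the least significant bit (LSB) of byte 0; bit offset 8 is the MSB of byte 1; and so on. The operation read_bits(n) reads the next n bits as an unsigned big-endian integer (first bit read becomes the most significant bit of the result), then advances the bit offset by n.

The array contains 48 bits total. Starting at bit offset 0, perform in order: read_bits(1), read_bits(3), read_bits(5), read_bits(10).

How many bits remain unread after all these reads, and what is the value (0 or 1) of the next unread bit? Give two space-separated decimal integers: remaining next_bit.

Answer: 29 0

Derivation:
Read 1: bits[0:1] width=1 -> value=0 (bin 0); offset now 1 = byte 0 bit 1; 47 bits remain
Read 2: bits[1:4] width=3 -> value=4 (bin 100); offset now 4 = byte 0 bit 4; 44 bits remain
Read 3: bits[4:9] width=5 -> value=29 (bin 11101); offset now 9 = byte 1 bit 1; 39 bits remain
Read 4: bits[9:19] width=10 -> value=416 (bin 0110100000); offset now 19 = byte 2 bit 3; 29 bits remain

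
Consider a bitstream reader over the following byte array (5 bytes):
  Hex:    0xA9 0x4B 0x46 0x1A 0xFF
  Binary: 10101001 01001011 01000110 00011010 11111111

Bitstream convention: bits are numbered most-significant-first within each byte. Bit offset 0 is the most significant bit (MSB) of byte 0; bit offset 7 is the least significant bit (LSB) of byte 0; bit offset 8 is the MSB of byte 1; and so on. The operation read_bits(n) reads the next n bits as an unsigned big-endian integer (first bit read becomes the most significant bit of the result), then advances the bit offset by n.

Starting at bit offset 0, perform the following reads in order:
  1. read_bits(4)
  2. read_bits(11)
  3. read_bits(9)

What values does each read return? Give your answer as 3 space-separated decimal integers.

Read 1: bits[0:4] width=4 -> value=10 (bin 1010); offset now 4 = byte 0 bit 4; 36 bits remain
Read 2: bits[4:15] width=11 -> value=1189 (bin 10010100101); offset now 15 = byte 1 bit 7; 25 bits remain
Read 3: bits[15:24] width=9 -> value=326 (bin 101000110); offset now 24 = byte 3 bit 0; 16 bits remain

Answer: 10 1189 326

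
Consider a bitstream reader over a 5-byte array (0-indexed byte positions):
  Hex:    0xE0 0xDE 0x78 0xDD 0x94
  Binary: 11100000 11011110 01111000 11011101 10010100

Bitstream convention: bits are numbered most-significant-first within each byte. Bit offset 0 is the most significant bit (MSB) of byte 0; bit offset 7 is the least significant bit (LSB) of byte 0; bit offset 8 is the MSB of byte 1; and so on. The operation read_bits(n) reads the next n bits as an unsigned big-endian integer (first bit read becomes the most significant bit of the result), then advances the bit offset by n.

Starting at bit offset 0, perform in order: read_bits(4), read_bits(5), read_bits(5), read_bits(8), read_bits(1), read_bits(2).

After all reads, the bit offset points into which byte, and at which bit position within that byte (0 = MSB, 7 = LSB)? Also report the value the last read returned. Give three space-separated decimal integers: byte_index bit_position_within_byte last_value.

Read 1: bits[0:4] width=4 -> value=14 (bin 1110); offset now 4 = byte 0 bit 4; 36 bits remain
Read 2: bits[4:9] width=5 -> value=1 (bin 00001); offset now 9 = byte 1 bit 1; 31 bits remain
Read 3: bits[9:14] width=5 -> value=23 (bin 10111); offset now 14 = byte 1 bit 6; 26 bits remain
Read 4: bits[14:22] width=8 -> value=158 (bin 10011110); offset now 22 = byte 2 bit 6; 18 bits remain
Read 5: bits[22:23] width=1 -> value=0 (bin 0); offset now 23 = byte 2 bit 7; 17 bits remain
Read 6: bits[23:25] width=2 -> value=1 (bin 01); offset now 25 = byte 3 bit 1; 15 bits remain

Answer: 3 1 1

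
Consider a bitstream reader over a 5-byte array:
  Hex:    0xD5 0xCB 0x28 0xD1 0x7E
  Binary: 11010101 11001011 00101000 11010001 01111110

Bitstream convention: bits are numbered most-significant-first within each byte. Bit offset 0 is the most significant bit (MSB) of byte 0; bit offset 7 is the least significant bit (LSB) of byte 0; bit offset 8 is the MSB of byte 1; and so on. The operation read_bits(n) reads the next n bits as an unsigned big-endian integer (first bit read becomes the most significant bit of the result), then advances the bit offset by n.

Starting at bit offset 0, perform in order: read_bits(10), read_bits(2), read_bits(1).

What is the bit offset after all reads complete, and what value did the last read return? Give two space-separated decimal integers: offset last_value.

Answer: 13 1

Derivation:
Read 1: bits[0:10] width=10 -> value=855 (bin 1101010111); offset now 10 = byte 1 bit 2; 30 bits remain
Read 2: bits[10:12] width=2 -> value=0 (bin 00); offset now 12 = byte 1 bit 4; 28 bits remain
Read 3: bits[12:13] width=1 -> value=1 (bin 1); offset now 13 = byte 1 bit 5; 27 bits remain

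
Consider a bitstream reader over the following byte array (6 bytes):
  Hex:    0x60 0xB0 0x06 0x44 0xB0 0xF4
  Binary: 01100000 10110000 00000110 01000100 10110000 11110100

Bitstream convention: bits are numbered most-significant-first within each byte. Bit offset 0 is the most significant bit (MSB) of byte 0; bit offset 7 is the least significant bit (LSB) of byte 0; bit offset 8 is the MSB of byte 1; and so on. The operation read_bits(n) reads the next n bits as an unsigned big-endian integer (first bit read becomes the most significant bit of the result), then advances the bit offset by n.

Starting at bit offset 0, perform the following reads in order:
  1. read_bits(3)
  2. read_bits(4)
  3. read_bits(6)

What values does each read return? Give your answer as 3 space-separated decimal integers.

Answer: 3 0 22

Derivation:
Read 1: bits[0:3] width=3 -> value=3 (bin 011); offset now 3 = byte 0 bit 3; 45 bits remain
Read 2: bits[3:7] width=4 -> value=0 (bin 0000); offset now 7 = byte 0 bit 7; 41 bits remain
Read 3: bits[7:13] width=6 -> value=22 (bin 010110); offset now 13 = byte 1 bit 5; 35 bits remain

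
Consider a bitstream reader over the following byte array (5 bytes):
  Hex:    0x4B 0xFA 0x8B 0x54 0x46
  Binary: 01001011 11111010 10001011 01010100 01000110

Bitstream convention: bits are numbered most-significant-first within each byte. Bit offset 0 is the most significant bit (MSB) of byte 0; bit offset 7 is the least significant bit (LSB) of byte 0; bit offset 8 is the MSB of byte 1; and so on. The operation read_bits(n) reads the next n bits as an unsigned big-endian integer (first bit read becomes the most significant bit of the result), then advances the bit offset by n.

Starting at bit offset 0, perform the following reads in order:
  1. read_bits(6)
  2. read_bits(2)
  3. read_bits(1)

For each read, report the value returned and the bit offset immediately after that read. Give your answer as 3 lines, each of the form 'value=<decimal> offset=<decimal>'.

Answer: value=18 offset=6
value=3 offset=8
value=1 offset=9

Derivation:
Read 1: bits[0:6] width=6 -> value=18 (bin 010010); offset now 6 = byte 0 bit 6; 34 bits remain
Read 2: bits[6:8] width=2 -> value=3 (bin 11); offset now 8 = byte 1 bit 0; 32 bits remain
Read 3: bits[8:9] width=1 -> value=1 (bin 1); offset now 9 = byte 1 bit 1; 31 bits remain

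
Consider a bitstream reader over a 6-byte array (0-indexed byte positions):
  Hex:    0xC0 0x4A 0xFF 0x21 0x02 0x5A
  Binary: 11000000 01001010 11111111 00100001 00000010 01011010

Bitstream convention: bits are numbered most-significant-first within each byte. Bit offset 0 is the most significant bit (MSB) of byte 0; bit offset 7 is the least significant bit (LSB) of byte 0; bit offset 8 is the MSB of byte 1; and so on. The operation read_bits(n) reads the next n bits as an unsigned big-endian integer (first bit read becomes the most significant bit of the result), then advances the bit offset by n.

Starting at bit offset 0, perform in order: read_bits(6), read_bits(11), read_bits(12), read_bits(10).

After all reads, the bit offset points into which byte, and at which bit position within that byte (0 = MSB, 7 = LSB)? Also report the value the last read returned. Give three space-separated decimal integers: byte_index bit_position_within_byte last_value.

Answer: 4 7 129

Derivation:
Read 1: bits[0:6] width=6 -> value=48 (bin 110000); offset now 6 = byte 0 bit 6; 42 bits remain
Read 2: bits[6:17] width=11 -> value=149 (bin 00010010101); offset now 17 = byte 2 bit 1; 31 bits remain
Read 3: bits[17:29] width=12 -> value=4068 (bin 111111100100); offset now 29 = byte 3 bit 5; 19 bits remain
Read 4: bits[29:39] width=10 -> value=129 (bin 0010000001); offset now 39 = byte 4 bit 7; 9 bits remain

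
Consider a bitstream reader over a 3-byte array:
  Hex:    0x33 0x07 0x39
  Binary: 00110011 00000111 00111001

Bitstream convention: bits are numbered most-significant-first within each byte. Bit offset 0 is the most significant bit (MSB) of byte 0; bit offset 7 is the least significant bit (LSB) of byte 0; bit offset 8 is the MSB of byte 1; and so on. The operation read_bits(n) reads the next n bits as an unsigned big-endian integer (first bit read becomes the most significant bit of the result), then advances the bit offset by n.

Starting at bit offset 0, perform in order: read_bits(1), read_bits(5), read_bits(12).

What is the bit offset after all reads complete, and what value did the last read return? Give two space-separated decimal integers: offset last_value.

Read 1: bits[0:1] width=1 -> value=0 (bin 0); offset now 1 = byte 0 bit 1; 23 bits remain
Read 2: bits[1:6] width=5 -> value=12 (bin 01100); offset now 6 = byte 0 bit 6; 18 bits remain
Read 3: bits[6:18] width=12 -> value=3100 (bin 110000011100); offset now 18 = byte 2 bit 2; 6 bits remain

Answer: 18 3100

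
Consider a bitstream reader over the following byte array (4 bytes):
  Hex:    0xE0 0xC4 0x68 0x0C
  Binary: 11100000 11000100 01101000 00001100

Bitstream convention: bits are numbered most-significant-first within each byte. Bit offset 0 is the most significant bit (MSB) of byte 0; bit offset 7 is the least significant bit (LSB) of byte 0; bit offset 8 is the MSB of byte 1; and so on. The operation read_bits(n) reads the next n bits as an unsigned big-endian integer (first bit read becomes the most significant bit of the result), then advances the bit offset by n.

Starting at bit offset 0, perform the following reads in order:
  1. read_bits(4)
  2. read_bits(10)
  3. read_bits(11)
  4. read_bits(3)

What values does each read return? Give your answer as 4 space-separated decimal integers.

Read 1: bits[0:4] width=4 -> value=14 (bin 1110); offset now 4 = byte 0 bit 4; 28 bits remain
Read 2: bits[4:14] width=10 -> value=49 (bin 0000110001); offset now 14 = byte 1 bit 6; 18 bits remain
Read 3: bits[14:25] width=11 -> value=208 (bin 00011010000); offset now 25 = byte 3 bit 1; 7 bits remain
Read 4: bits[25:28] width=3 -> value=0 (bin 000); offset now 28 = byte 3 bit 4; 4 bits remain

Answer: 14 49 208 0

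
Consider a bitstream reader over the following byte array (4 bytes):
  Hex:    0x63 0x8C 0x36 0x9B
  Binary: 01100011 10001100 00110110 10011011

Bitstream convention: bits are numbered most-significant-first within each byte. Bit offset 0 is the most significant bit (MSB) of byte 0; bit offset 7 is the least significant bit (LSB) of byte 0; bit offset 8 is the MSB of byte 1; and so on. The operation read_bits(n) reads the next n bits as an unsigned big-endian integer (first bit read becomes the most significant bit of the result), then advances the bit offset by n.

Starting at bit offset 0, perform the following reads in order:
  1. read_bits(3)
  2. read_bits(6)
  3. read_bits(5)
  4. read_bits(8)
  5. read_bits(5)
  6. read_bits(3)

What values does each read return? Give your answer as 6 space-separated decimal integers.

Read 1: bits[0:3] width=3 -> value=3 (bin 011); offset now 3 = byte 0 bit 3; 29 bits remain
Read 2: bits[3:9] width=6 -> value=7 (bin 000111); offset now 9 = byte 1 bit 1; 23 bits remain
Read 3: bits[9:14] width=5 -> value=3 (bin 00011); offset now 14 = byte 1 bit 6; 18 bits remain
Read 4: bits[14:22] width=8 -> value=13 (bin 00001101); offset now 22 = byte 2 bit 6; 10 bits remain
Read 5: bits[22:27] width=5 -> value=20 (bin 10100); offset now 27 = byte 3 bit 3; 5 bits remain
Read 6: bits[27:30] width=3 -> value=6 (bin 110); offset now 30 = byte 3 bit 6; 2 bits remain

Answer: 3 7 3 13 20 6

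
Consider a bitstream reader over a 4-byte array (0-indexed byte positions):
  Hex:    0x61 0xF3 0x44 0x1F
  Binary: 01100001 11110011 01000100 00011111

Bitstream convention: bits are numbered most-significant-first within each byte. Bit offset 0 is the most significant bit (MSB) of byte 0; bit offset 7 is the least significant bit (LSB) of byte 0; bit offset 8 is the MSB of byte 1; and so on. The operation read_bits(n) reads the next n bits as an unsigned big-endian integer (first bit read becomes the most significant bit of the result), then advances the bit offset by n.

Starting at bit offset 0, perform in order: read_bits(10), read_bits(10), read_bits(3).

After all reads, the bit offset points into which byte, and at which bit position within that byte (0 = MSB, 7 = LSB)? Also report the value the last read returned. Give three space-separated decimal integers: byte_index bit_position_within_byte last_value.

Read 1: bits[0:10] width=10 -> value=391 (bin 0110000111); offset now 10 = byte 1 bit 2; 22 bits remain
Read 2: bits[10:20] width=10 -> value=820 (bin 1100110100); offset now 20 = byte 2 bit 4; 12 bits remain
Read 3: bits[20:23] width=3 -> value=2 (bin 010); offset now 23 = byte 2 bit 7; 9 bits remain

Answer: 2 7 2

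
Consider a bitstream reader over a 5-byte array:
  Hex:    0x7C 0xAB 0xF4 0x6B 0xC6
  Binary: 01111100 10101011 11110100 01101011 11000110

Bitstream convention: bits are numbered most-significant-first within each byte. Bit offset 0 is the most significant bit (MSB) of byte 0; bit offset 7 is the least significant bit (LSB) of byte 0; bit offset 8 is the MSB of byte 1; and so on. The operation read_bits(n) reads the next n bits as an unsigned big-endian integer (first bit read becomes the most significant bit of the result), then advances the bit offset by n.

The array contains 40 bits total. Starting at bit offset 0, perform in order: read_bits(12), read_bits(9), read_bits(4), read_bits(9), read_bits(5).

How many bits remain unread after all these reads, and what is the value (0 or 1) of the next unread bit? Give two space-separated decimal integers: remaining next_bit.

Answer: 1 0

Derivation:
Read 1: bits[0:12] width=12 -> value=1994 (bin 011111001010); offset now 12 = byte 1 bit 4; 28 bits remain
Read 2: bits[12:21] width=9 -> value=382 (bin 101111110); offset now 21 = byte 2 bit 5; 19 bits remain
Read 3: bits[21:25] width=4 -> value=8 (bin 1000); offset now 25 = byte 3 bit 1; 15 bits remain
Read 4: bits[25:34] width=9 -> value=431 (bin 110101111); offset now 34 = byte 4 bit 2; 6 bits remain
Read 5: bits[34:39] width=5 -> value=3 (bin 00011); offset now 39 = byte 4 bit 7; 1 bits remain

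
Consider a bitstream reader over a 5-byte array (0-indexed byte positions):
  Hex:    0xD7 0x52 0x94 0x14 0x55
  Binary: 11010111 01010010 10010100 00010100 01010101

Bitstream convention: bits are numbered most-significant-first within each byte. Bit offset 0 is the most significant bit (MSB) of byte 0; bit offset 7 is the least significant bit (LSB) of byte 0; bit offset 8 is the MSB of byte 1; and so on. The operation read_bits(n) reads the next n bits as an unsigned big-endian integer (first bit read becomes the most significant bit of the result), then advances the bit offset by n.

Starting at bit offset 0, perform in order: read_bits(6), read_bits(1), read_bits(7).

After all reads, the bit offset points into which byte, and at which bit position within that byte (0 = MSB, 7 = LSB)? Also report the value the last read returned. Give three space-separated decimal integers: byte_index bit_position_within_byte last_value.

Read 1: bits[0:6] width=6 -> value=53 (bin 110101); offset now 6 = byte 0 bit 6; 34 bits remain
Read 2: bits[6:7] width=1 -> value=1 (bin 1); offset now 7 = byte 0 bit 7; 33 bits remain
Read 3: bits[7:14] width=7 -> value=84 (bin 1010100); offset now 14 = byte 1 bit 6; 26 bits remain

Answer: 1 6 84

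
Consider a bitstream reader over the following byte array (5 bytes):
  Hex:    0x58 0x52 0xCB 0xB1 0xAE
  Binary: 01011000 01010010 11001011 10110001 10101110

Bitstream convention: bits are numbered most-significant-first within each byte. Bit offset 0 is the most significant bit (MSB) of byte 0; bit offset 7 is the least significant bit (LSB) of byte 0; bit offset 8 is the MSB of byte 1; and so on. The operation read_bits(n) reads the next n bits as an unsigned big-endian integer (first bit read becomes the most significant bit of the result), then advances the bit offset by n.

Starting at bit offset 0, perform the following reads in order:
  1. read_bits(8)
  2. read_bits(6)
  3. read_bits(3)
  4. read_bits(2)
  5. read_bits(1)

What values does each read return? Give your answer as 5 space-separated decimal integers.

Read 1: bits[0:8] width=8 -> value=88 (bin 01011000); offset now 8 = byte 1 bit 0; 32 bits remain
Read 2: bits[8:14] width=6 -> value=20 (bin 010100); offset now 14 = byte 1 bit 6; 26 bits remain
Read 3: bits[14:17] width=3 -> value=5 (bin 101); offset now 17 = byte 2 bit 1; 23 bits remain
Read 4: bits[17:19] width=2 -> value=2 (bin 10); offset now 19 = byte 2 bit 3; 21 bits remain
Read 5: bits[19:20] width=1 -> value=0 (bin 0); offset now 20 = byte 2 bit 4; 20 bits remain

Answer: 88 20 5 2 0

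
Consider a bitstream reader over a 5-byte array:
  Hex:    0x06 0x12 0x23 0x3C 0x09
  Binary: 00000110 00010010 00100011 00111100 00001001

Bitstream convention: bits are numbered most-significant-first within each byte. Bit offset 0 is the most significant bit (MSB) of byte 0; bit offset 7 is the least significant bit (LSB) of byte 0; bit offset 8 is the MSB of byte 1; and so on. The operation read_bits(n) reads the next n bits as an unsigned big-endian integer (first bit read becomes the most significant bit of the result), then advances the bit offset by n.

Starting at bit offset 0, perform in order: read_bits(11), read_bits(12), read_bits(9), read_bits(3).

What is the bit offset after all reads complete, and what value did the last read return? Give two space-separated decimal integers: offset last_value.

Read 1: bits[0:11] width=11 -> value=48 (bin 00000110000); offset now 11 = byte 1 bit 3; 29 bits remain
Read 2: bits[11:23] width=12 -> value=2321 (bin 100100010001); offset now 23 = byte 2 bit 7; 17 bits remain
Read 3: bits[23:32] width=9 -> value=316 (bin 100111100); offset now 32 = byte 4 bit 0; 8 bits remain
Read 4: bits[32:35] width=3 -> value=0 (bin 000); offset now 35 = byte 4 bit 3; 5 bits remain

Answer: 35 0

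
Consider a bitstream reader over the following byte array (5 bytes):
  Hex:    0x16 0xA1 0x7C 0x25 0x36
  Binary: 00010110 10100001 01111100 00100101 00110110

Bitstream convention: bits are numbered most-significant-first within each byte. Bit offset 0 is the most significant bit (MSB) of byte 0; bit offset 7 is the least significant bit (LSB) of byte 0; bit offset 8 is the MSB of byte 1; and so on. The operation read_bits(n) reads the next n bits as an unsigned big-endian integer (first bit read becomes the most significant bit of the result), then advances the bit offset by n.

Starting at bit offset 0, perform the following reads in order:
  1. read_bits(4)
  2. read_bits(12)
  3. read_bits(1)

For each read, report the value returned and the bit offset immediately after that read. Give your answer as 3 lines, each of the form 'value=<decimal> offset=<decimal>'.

Answer: value=1 offset=4
value=1697 offset=16
value=0 offset=17

Derivation:
Read 1: bits[0:4] width=4 -> value=1 (bin 0001); offset now 4 = byte 0 bit 4; 36 bits remain
Read 2: bits[4:16] width=12 -> value=1697 (bin 011010100001); offset now 16 = byte 2 bit 0; 24 bits remain
Read 3: bits[16:17] width=1 -> value=0 (bin 0); offset now 17 = byte 2 bit 1; 23 bits remain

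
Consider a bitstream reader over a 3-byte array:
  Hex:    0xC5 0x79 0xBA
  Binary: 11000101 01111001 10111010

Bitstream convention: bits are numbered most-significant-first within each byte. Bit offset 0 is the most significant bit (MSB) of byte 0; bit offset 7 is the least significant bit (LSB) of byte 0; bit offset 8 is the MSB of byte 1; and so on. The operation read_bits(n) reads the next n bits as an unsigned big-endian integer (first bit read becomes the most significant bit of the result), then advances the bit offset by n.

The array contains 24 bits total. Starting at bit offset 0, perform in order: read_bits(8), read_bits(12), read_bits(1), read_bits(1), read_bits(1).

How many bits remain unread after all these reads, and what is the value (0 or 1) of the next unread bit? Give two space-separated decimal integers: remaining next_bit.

Read 1: bits[0:8] width=8 -> value=197 (bin 11000101); offset now 8 = byte 1 bit 0; 16 bits remain
Read 2: bits[8:20] width=12 -> value=1947 (bin 011110011011); offset now 20 = byte 2 bit 4; 4 bits remain
Read 3: bits[20:21] width=1 -> value=1 (bin 1); offset now 21 = byte 2 bit 5; 3 bits remain
Read 4: bits[21:22] width=1 -> value=0 (bin 0); offset now 22 = byte 2 bit 6; 2 bits remain
Read 5: bits[22:23] width=1 -> value=1 (bin 1); offset now 23 = byte 2 bit 7; 1 bits remain

Answer: 1 0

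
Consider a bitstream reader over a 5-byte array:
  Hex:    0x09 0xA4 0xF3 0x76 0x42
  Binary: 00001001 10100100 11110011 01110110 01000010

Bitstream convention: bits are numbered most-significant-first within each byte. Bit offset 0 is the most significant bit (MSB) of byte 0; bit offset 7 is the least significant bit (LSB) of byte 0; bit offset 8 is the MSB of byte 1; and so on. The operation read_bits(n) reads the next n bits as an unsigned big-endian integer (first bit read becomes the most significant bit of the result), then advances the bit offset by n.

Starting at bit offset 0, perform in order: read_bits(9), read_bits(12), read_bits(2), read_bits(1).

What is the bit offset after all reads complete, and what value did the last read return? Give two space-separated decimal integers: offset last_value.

Read 1: bits[0:9] width=9 -> value=19 (bin 000010011); offset now 9 = byte 1 bit 1; 31 bits remain
Read 2: bits[9:21] width=12 -> value=1182 (bin 010010011110); offset now 21 = byte 2 bit 5; 19 bits remain
Read 3: bits[21:23] width=2 -> value=1 (bin 01); offset now 23 = byte 2 bit 7; 17 bits remain
Read 4: bits[23:24] width=1 -> value=1 (bin 1); offset now 24 = byte 3 bit 0; 16 bits remain

Answer: 24 1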